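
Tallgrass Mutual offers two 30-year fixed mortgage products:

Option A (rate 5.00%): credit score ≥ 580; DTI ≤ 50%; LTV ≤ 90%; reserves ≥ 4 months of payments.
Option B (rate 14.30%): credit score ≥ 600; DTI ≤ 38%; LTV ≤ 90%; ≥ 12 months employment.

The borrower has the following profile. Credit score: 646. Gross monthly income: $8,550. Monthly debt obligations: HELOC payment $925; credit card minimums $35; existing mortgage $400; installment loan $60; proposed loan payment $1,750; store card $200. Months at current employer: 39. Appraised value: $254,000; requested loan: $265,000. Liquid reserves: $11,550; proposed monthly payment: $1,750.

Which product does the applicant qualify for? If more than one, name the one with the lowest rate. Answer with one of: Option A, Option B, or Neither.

Total debts = (925 + 35 + 400 + 60 + 1,750 + 200) = 3,370; DTI = 3,370/8,550 = 39.4%.
LTV = 265,000/254,000 = 104.3%.
Reserves = 11,550/1,750 = 6.6 months.
Option A: score 646 ≥ 580; DTI 39.4% ≤ 50%; LTV 104.3% > 90%; reserves 6.6 ≥ 4 mo → does not qualify.
Option B: score 646 ≥ 600; DTI 39.4% > 38%; LTV 104.3% > 90%; employment 39 ≥ 12 mo → does not qualify.

Neither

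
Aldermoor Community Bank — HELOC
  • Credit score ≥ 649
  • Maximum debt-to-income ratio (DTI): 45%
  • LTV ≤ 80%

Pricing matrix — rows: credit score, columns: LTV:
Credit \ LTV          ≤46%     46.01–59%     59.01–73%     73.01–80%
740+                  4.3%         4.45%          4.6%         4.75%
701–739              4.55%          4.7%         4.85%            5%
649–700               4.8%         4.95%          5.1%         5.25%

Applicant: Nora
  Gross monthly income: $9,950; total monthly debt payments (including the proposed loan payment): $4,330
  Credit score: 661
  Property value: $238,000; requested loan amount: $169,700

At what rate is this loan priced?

Credit score 661 ≥ 649; Debt-to-income = 4,330/9,950 = 43.5% — meets 45% limit
LTV = 169,700/238,000 = 71.3% ≤ 80%
Row: 661 falls in 649–700. Column: 71.3% falls in 59.01–73%. Rate = 5.1%.

5.1%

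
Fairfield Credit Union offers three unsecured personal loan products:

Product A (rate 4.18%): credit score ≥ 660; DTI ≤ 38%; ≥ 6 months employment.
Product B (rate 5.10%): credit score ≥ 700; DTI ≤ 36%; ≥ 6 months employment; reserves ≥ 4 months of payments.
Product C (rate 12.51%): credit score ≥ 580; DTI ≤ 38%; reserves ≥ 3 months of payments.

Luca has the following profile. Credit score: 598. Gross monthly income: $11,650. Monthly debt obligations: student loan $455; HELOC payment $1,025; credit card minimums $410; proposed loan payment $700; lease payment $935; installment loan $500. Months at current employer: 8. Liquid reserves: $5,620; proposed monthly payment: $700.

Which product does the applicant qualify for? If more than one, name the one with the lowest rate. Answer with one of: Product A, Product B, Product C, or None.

Product C

Total debts = (455 + 1,025 + 410 + 700 + 935 + 500) = 4,025; DTI = 4,025/11,650 = 34.5%.
Reserves = 5,620/700 = 8.0 months.
Product A: score 598 < 660; DTI 34.5% ≤ 38%; employment 8 ≥ 6 mo → does not qualify.
Product B: score 598 < 700; DTI 34.5% ≤ 36%; employment 8 ≥ 6 mo; reserves 8.0 ≥ 4 mo → does not qualify.
Product C: score 598 ≥ 580; DTI 34.5% ≤ 38%; reserves 8.0 ≥ 3 mo → qualifies.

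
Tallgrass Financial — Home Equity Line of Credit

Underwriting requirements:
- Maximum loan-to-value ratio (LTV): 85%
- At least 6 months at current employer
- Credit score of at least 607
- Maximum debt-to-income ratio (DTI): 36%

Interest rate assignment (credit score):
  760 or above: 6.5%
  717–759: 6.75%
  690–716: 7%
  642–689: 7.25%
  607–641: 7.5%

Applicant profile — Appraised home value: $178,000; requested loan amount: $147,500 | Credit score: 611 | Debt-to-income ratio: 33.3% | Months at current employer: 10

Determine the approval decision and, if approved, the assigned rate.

Credit score 611 ≥ 607 (meets minimum)
LTV: 147,500 ÷ 178,000 = 82.9%, within 85% cap
DTI 33.3% is within the 36% limit
Employment 10 ≥ 6 months
All requirements met. Score 611 falls in the 607–641 tier → 7.5%.

Approved at 7.5%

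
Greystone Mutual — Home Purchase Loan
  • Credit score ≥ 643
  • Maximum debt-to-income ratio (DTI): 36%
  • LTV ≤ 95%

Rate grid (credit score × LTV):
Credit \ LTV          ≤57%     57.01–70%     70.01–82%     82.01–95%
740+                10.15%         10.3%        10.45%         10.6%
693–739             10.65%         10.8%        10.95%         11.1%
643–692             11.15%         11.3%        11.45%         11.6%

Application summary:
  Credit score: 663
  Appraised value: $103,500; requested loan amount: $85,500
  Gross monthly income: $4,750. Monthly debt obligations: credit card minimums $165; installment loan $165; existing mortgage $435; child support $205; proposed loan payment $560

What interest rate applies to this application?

Credit score 663 ≥ 643; Total monthly debts = (165 + 165 + 435 + 205 + 560) = 1,530. DTI: 1,530 ÷ 4,750 = 32.2%, within the 36% cap
LTV = 85,500/103,500 = 82.6% ≤ 95%
Row: 663 falls in 643–692. Column: 82.6% falls in 82.01–95%. Rate = 11.6%.

11.6%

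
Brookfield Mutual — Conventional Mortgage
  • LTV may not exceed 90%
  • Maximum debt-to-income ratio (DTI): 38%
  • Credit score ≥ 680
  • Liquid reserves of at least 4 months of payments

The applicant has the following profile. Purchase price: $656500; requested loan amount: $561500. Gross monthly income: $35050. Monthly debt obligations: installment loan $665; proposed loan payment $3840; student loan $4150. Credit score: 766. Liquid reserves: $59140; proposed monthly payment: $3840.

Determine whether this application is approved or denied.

Loan-to-value = 561,500/656,500 = 85.5% — pass (90% max)
Total monthly debts = (665 + 3,840 + 4,150) = 8,655. Debt-to-income = 8,655/35,050 = 24.7% — meets 38% limit
Credit score 766 ≥ 680 (meets)
Liquid reserves cover 59,140/3,840 = 15.4 months — ≥ 4 required
All criteria satisfied.

Approved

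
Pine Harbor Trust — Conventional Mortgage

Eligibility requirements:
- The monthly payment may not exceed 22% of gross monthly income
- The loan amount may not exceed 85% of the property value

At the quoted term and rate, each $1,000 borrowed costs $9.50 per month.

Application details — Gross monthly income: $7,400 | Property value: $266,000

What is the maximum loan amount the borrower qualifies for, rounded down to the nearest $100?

$171,300

Payment cap: 22% × $7,400 = $1,628/month.
At $9.50 per $1,000, that supports 1,628/9.50 × 1,000 ≈ $171,368 → $171,300.
LTV cap: 85% × $266,000 = $226,100 → $226,100.
Binding constraint: payment-to-income.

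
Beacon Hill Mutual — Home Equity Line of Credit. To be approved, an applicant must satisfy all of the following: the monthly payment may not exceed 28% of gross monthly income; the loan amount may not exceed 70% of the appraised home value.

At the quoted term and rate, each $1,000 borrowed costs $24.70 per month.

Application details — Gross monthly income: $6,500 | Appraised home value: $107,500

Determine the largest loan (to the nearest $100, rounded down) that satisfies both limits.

$73,600

Payment cap: 28% × $6,500 = $1,820/month.
At $24.70 per $1,000, that supports 1,820/24.70 × 1,000 ≈ $73,684 → $73,600.
LTV cap: 70% × $107,500 = $75,250 → $75,200.
Binding constraint: payment-to-income.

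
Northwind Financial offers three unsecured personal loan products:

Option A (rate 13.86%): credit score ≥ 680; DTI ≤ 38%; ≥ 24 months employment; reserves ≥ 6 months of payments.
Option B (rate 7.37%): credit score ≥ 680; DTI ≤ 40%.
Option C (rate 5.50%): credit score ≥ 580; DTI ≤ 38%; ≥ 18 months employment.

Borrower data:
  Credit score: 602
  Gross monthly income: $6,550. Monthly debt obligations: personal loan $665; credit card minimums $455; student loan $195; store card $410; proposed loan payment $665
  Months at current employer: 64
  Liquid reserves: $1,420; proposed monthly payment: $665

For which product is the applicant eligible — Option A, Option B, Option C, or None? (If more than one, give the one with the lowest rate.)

Total debts = (665 + 455 + 195 + 410 + 665) = 2,390; DTI = 2,390/6,550 = 36.5%.
Reserves = 1,420/665 = 2.1 months.
Option A: score 602 < 680; DTI 36.5% ≤ 38%; employment 64 ≥ 24 mo; reserves 2.1 < 6 mo → does not qualify.
Option B: score 602 < 680; DTI 36.5% ≤ 40% → does not qualify.
Option C: score 602 ≥ 580; DTI 36.5% ≤ 38%; employment 64 ≥ 18 mo → qualifies.

Option C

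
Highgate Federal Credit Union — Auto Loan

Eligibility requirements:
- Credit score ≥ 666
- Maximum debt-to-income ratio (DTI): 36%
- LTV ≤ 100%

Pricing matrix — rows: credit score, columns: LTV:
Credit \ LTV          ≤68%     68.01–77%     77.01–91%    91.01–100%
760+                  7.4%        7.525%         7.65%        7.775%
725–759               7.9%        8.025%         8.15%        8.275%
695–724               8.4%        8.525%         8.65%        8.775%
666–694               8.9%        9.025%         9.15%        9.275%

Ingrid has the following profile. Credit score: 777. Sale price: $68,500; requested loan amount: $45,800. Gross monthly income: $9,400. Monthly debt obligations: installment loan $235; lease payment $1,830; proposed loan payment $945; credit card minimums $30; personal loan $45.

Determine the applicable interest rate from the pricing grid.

Credit score 777 ≥ 666; Total monthly debts = (235 + 1,830 + 945 + 30 + 45) = 3,085. Debt-to-income = 3,085/9,400 = 32.8% — meets 36% limit
LTV: 45,800 ÷ 68,500 = 66.9%, within 100% cap
Row: 777 falls in 760+. Column: 66.9% falls in ≤68%. Rate = 7.4%.

7.4%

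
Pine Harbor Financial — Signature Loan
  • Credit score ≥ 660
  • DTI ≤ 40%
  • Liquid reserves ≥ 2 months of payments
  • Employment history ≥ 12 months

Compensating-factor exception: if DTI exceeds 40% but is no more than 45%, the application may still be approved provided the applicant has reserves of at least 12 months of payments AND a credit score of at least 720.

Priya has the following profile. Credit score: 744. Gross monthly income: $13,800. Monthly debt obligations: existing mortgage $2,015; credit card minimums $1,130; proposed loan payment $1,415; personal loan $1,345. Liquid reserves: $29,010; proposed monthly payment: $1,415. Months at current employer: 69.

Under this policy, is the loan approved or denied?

Approved

Credit score 744 ≥ 660 (meets base)
Total debts = (2,015 + 1,130 + 1,415 + 1,345) = 5,905. DTI: 5,905 ÷ 13,800 = 42.8%, over the 40% base limit.
Liquid reserves cover 29,010/1,415 = 20.5 months — ≥ 2 required
Employment 69 ≥ 12 months
42.8% falls in the override range (40%–45%), so the compensating-factor test applies.
Reserves 20.5 ≥ 12 months; credit score 744 ≥ 720.
Both compensating conditions met → exception applies.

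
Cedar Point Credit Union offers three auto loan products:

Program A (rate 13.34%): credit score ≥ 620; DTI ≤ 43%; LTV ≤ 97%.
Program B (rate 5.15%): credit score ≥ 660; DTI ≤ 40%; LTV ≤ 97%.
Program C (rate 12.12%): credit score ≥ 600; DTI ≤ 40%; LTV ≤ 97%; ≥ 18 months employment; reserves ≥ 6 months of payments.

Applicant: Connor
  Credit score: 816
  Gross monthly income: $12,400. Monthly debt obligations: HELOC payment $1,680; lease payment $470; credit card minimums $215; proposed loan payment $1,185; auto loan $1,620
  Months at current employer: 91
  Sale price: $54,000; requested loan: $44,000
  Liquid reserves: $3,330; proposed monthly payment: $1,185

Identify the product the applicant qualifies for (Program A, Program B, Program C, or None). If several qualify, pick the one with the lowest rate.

Total debts = (1,680 + 470 + 215 + 1,185 + 1,620) = 5,170; DTI = 5,170/12,400 = 41.7%.
LTV = 44,000/54,000 = 81.5%.
Reserves = 3,330/1,185 = 2.8 months.
Program A: score 816 ≥ 620; DTI 41.7% ≤ 43%; LTV 81.5% ≤ 97% → qualifies.
Program B: score 816 ≥ 660; DTI 41.7% > 40%; LTV 81.5% ≤ 97% → does not qualify.
Program C: score 816 ≥ 600; DTI 41.7% > 40%; LTV 81.5% ≤ 97%; employment 91 ≥ 18 mo; reserves 2.8 < 6 mo → does not qualify.

Program A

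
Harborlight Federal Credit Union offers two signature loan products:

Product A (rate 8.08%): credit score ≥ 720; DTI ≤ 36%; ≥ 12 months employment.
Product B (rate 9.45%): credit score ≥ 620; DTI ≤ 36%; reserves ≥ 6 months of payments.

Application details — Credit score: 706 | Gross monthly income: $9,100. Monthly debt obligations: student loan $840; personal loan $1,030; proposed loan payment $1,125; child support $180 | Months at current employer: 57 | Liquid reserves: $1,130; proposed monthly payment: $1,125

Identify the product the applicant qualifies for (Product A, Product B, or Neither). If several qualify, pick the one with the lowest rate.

Total debts = (840 + 1,030 + 1,125 + 180) = 3,175; DTI = 3,175/9,100 = 34.9%.
Reserves = 1,130/1,125 = 1.0 months.
Product A: score 706 < 720; DTI 34.9% ≤ 36%; employment 57 ≥ 12 mo → does not qualify.
Product B: score 706 ≥ 620; DTI 34.9% ≤ 36%; reserves 1.0 < 6 mo → does not qualify.

Neither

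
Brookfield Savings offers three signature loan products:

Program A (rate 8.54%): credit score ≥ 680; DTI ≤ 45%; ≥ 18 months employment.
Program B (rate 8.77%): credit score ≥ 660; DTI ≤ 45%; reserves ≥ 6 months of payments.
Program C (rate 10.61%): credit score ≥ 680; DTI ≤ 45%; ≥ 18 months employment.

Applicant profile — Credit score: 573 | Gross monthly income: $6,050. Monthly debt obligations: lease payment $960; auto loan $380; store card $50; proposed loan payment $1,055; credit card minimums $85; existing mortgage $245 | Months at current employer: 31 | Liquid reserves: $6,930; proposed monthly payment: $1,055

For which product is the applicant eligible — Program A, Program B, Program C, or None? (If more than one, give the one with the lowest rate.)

Total debts = (960 + 380 + 50 + 1,055 + 85 + 245) = 2,775; DTI = 2,775/6,050 = 45.9%.
Reserves = 6,930/1,055 = 6.6 months.
Program A: score 573 < 680; DTI 45.9% > 45%; employment 31 ≥ 18 mo → does not qualify.
Program B: score 573 < 660; DTI 45.9% > 45%; reserves 6.6 ≥ 6 mo → does not qualify.
Program C: score 573 < 680; DTI 45.9% > 45%; employment 31 ≥ 18 mo → does not qualify.

None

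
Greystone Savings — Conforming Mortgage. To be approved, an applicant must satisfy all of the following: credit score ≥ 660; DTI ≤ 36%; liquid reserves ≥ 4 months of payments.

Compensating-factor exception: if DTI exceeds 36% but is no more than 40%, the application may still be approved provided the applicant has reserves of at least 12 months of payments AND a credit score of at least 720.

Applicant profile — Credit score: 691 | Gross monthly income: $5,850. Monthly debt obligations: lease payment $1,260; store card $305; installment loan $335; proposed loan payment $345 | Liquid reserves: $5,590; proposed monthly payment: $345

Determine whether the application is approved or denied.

Denied

Credit score 691 ≥ 660 (meets base)
Total debts = (1,260 + 305 + 335 + 345) = 2,245. DTI: 2,245 ÷ 5,850 = 38.4%, over the 36% base limit.
Reserves: 5,590 ÷ 345 = 16.2 months (meets 4-month minimum)
DTI 38.4% is within the 36%–40% exception band; checking compensating factors.
Override check — reserves: 16.2 mo (ok); score: 691 (below 720).
Compensating-factor requirement not fully met.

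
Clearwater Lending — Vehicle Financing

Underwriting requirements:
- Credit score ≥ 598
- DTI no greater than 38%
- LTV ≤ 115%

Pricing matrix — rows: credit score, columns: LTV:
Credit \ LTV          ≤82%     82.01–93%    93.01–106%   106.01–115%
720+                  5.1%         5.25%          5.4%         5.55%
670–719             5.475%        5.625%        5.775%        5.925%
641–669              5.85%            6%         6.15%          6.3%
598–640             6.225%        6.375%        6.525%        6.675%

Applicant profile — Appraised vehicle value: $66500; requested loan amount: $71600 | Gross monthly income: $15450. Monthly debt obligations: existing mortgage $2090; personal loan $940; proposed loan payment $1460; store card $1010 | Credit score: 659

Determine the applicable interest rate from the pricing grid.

6.3%

Credit score 659 ≥ 598; Total monthly debts = (2,090 + 940 + 1,460 + 1,010) = 5,500. Debt-to-income = 5,500/15,450 = 35.6% — meets 38% limit
LTV: 71,600 ÷ 66,500 = 107.7%, within 115% cap
Row: 659 falls in 641–669. Column: 107.7% falls in 106.01–115%. Rate = 6.3%.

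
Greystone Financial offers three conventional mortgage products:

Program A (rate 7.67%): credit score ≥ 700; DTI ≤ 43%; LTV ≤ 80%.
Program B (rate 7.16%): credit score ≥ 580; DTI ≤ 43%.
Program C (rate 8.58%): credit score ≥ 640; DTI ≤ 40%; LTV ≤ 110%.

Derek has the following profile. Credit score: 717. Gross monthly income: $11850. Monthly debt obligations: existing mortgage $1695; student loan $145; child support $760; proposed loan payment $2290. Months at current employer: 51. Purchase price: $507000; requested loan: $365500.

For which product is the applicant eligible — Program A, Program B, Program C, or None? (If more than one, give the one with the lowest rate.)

Program B

Total debts = (1,695 + 145 + 760 + 2,290) = 4,890; DTI = 4,890/11,850 = 41.3%.
LTV = 365,500/507,000 = 72.1%.
Program A: score 717 ≥ 700; DTI 41.3% ≤ 43%; LTV 72.1% ≤ 80% → qualifies.
Program B: score 717 ≥ 580; DTI 41.3% ≤ 43% → qualifies.
Program C: score 717 ≥ 640; DTI 41.3% > 40%; LTV 72.1% ≤ 110% → does not qualify.
Qualifying: Program A, Program B. Lowest rate is 7.16% → Program B.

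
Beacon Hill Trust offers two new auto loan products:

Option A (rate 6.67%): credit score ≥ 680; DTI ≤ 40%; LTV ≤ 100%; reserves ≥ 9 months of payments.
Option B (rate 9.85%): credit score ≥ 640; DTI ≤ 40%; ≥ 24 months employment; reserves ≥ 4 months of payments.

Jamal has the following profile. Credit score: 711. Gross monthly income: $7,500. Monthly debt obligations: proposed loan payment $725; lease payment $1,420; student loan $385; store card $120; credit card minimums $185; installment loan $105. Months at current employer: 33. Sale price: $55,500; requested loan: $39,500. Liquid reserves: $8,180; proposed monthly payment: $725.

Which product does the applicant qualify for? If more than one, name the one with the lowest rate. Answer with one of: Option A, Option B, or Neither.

Total debts = (725 + 1,420 + 385 + 120 + 185 + 105) = 2,940; DTI = 2,940/7,500 = 39.2%.
LTV = 39,500/55,500 = 71.2%.
Reserves = 8,180/725 = 11.3 months.
Option A: score 711 ≥ 680; DTI 39.2% ≤ 40%; LTV 71.2% ≤ 100%; reserves 11.3 ≥ 9 mo → qualifies.
Option B: score 711 ≥ 640; DTI 39.2% ≤ 40%; employment 33 ≥ 24 mo; reserves 11.3 ≥ 4 mo → qualifies.
Qualifying: Option A, Option B. Lowest rate is 6.67% → Option A.

Option A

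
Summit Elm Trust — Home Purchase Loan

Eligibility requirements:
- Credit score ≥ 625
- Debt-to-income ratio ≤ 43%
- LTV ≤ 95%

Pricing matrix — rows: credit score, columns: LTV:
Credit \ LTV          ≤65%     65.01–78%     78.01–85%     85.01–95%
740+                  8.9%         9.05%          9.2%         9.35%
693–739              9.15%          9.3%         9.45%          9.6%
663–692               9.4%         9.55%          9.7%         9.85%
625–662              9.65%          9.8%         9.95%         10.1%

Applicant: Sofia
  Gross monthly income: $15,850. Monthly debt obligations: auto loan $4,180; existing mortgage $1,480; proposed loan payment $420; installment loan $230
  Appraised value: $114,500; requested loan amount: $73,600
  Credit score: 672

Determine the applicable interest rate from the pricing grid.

9.4%

Credit score 672 ≥ 625; Total monthly debts = (4,180 + 1,480 + 420 + 230) = 6,310. DTI: 6,310 ÷ 15,850 = 39.8%, within the 43% cap
Loan-to-value = 73,600/114,500 = 64.3% — pass (95% max)
Row: 672 falls in 663–692. Column: 64.3% falls in ≤65%. Rate = 9.4%.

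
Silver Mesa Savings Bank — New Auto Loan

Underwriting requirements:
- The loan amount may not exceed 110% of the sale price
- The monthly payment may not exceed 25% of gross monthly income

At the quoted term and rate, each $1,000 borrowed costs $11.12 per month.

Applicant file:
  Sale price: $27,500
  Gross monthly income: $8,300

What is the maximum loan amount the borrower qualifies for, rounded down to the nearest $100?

Payment cap: 25% × $8,300 = $2,075/month.
At $11.12 per $1,000, that supports 2,075/11.12 × 1,000 ≈ $186,600 → $186,600.
LTV cap: 110% × $27,500 = $30,250 → $30,200.
Binding constraint: loan-to-value.

$30,200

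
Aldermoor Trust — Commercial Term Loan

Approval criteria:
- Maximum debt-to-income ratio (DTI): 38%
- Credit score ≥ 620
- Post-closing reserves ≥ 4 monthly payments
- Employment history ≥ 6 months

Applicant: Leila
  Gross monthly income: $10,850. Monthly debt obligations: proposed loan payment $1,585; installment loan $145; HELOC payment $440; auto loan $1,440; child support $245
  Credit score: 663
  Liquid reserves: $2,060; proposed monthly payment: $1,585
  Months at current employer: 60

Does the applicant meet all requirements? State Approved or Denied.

Total monthly debts = (1,585 + 145 + 440 + 1,440 + 245) = 3,855. DTI: 3,855 ÷ 10,850 = 35.5%, within the 38% cap
Credit score 663 ≥ 620 (meets)
Reserves: 2,060 ÷ 1,585 = 1.3 months (below 4-month minimum)
Employment 60 ≥ 6 months
Fails on reserves.

Denied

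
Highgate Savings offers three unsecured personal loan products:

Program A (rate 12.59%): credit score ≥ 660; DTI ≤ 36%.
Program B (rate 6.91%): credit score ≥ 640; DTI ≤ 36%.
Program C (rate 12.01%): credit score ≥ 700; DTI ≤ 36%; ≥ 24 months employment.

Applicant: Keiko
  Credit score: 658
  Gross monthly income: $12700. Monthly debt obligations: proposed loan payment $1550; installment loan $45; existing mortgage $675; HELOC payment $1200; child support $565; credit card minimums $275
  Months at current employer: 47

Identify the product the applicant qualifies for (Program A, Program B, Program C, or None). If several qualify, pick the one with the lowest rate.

Total debts = (1,550 + 45 + 675 + 1,200 + 565 + 275) = 4,310; DTI = 4,310/12,700 = 33.9%.
Program A: score 658 < 660; DTI 33.9% ≤ 36% → does not qualify.
Program B: score 658 ≥ 640; DTI 33.9% ≤ 36% → qualifies.
Program C: score 658 < 700; DTI 33.9% ≤ 36%; employment 47 ≥ 24 mo → does not qualify.

Program B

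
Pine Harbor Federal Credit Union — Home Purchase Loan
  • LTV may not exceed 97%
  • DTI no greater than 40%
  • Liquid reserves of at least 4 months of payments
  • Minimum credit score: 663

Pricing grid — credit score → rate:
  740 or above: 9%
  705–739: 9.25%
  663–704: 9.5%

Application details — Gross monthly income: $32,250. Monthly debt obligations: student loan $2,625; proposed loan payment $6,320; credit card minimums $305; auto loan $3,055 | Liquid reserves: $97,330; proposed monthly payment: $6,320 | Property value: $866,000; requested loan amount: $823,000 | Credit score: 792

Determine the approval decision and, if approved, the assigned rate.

Approved at 9%

Credit score 792 ≥ 663 (meets minimum)
Loan-to-value = 823,000/866,000 = 95% — pass (97% max)
Reserves: 97,330 ÷ 6,320 = 15.4 months (meets 4-month minimum)
Total monthly debts = (2,625 + 6,320 + 305 + 3,055) = 12,305. DTI: 12,305 ÷ 32,250 = 38.2%, within the 40% cap
All requirements met. Score 792 falls in the 740 or above tier → 9%.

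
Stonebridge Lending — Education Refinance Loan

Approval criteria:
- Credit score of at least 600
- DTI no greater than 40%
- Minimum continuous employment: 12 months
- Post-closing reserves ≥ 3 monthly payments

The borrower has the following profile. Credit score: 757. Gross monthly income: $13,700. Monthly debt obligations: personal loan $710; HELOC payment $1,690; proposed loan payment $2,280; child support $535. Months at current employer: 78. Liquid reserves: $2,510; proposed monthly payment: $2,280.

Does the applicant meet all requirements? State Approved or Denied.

Credit score 757 ≥ 600 (meets)
Total monthly debts = (710 + 1,690 + 2,280 + 535) = 5,215. DTI: 5,215 ÷ 13,700 = 38.1%, within the 40% cap
Employment 78 ≥ 12 months
Reserves = 2,510/2,280 = 1.1 months < 3
Fails on reserves.

Denied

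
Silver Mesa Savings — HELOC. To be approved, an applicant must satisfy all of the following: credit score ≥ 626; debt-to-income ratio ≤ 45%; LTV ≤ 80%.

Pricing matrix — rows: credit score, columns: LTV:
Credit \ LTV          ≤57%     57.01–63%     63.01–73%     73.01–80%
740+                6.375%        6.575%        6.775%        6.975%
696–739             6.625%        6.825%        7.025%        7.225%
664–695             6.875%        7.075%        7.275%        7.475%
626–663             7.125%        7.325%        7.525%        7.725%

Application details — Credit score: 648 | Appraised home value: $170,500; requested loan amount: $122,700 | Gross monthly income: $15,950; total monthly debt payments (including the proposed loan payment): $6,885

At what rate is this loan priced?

7.525%

Credit score 648 ≥ 626; DTI: 6,885 ÷ 15,950 = 43.2%, within the 45% cap
LTV = 122,700/170,500 = 72% ≤ 80%
Score 648 is in the 626–663 band; LTV 72% is in the 63.01–73% band → 7.525%.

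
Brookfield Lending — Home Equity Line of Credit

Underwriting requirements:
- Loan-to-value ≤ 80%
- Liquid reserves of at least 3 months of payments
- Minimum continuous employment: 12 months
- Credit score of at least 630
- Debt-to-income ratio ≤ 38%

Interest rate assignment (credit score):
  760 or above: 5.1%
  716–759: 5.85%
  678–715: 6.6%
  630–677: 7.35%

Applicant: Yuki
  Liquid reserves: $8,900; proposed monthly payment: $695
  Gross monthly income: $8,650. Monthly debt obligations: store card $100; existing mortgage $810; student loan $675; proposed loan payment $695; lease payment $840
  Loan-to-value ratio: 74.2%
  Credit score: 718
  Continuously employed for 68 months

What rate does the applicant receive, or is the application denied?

Approved at 5.85%

Credit score 718 ≥ 630 (meets minimum)
Employment 68 ≥ 12 months
Liquid reserves cover 8,900/695 = 12.8 months — ≥ 3 required
LTV 74.2% — within 80%
Total monthly debts = (100 + 810 + 675 + 695 + 840) = 3,120. Debt-to-income = 3,120/8,650 = 36.1% — meets 38% limit
All requirements met. Score 718 falls in the 716–759 tier → 5.85%.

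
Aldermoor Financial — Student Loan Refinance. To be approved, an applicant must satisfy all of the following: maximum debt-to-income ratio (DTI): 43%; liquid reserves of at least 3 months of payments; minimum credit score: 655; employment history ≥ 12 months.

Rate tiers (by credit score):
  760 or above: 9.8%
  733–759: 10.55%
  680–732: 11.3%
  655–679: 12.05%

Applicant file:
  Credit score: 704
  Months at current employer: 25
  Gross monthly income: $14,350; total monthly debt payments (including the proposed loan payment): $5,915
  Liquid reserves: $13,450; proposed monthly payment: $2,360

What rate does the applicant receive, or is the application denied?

Approved at 11.3%

Credit score 704 ≥ 655 (meets minimum)
DTI = 5,915/14,350 = 41.2% ≤ 43%
Liquid reserves cover 13,450/2,360 = 5.7 months — ≥ 3 required
Employment 25 ≥ 12 months
All requirements met. Score 704 falls in the 680–732 tier → 11.3%.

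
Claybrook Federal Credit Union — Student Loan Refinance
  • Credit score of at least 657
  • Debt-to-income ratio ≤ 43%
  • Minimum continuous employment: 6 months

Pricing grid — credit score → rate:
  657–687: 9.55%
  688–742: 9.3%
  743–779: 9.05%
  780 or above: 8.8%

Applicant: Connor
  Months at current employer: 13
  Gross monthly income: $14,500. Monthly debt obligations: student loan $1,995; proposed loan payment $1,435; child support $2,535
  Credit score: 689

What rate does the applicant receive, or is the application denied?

Approved at 9.3%

Credit score 689 ≥ 657 (meets minimum)
Employment 13 ≥ 6 months
Total monthly debts = (1,995 + 1,435 + 2,535) = 5,965. Debt-to-income = 5,965/14,500 = 41.1% — meets 43% limit
All requirements met. Score 689 falls in the 688–742 tier → 9.3%.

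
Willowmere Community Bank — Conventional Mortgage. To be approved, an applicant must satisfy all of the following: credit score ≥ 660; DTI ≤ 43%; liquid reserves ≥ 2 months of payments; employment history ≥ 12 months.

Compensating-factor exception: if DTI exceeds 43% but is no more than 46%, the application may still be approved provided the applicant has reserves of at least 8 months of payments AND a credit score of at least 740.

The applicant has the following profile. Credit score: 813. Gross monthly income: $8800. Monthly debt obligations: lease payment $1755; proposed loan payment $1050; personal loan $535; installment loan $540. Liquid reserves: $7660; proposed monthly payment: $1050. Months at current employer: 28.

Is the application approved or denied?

Denied

Credit score 813 ≥ 660 (meets base)
Total debts = (1,755 + 1,050 + 535 + 540) = 3,880. DTI: 3,880 ÷ 8,800 = 44.1%, over the 43% base limit.
Liquid reserves cover 7,660/1,050 = 7.3 months — ≥ 2 required
Employment 28 ≥ 12 months
44.1% falls in the override range (43%–46%), so the compensating-factor test applies.
Override check — reserves: 7.3 mo (short of 8); score: 813 (ok).
Compensating-factor requirement not fully met.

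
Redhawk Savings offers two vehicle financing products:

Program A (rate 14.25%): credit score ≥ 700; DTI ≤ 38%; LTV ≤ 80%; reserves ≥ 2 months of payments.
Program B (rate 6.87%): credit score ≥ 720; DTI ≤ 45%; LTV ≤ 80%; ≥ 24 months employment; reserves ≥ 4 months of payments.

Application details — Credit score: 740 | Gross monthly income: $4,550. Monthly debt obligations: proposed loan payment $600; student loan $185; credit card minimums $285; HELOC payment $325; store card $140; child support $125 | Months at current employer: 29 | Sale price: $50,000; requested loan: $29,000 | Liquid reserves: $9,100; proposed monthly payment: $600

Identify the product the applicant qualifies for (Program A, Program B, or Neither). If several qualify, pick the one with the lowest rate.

Program B

Total debts = (600 + 185 + 285 + 325 + 140 + 125) = 1,660; DTI = 1,660/4,550 = 36.5%.
LTV = 29,000/50,000 = 58%.
Reserves = 9,100/600 = 15.2 months.
Program A: score 740 ≥ 700; DTI 36.5% ≤ 38%; LTV 58% ≤ 80%; reserves 15.2 ≥ 2 mo → qualifies.
Program B: score 740 ≥ 720; DTI 36.5% ≤ 45%; LTV 58% ≤ 80%; employment 29 ≥ 24 mo; reserves 15.2 ≥ 4 mo → qualifies.
Qualifying: Program A, Program B. Lowest rate is 6.87% → Program B.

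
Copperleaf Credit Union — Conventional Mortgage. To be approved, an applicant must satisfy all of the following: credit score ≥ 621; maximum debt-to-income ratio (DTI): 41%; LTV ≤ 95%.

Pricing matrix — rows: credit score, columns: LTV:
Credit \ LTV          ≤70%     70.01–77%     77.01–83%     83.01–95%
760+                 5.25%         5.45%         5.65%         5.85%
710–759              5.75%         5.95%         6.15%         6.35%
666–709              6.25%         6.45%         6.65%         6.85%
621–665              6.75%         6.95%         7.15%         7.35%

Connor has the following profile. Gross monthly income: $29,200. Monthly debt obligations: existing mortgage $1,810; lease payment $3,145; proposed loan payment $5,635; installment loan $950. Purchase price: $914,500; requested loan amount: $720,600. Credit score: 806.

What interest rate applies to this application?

Credit score 806 ≥ 621; Total monthly debts = (1,810 + 3,145 + 5,635 + 950) = 11,540. Debt-to-income = 11,540/29,200 = 39.5% — meets 41% limit
LTV = 720,600/914,500 = 78.8% ≤ 95%
Row: 806 falls in 760+. Column: 78.8% falls in 77.01–83%. Rate = 5.65%.

5.65%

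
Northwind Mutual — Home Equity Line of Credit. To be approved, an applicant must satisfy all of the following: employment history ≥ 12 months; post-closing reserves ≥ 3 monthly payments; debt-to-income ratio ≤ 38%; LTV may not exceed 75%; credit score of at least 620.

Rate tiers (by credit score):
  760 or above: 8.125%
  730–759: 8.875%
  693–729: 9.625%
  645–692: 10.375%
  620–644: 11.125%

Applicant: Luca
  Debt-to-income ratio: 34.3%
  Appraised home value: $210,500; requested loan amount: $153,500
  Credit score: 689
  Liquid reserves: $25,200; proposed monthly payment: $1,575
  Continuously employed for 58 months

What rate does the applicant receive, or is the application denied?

Approved at 10.375%

Credit score 689 ≥ 620 (meets minimum)
Reserves = 25,200/1,575 = 16.0 months ≥ 3
Debt-to-income 34.3% vs 38% cap — pass
Loan-to-value = 153,500/210,500 = 72.9% — pass (75% max)
Employment 58 ≥ 12 months
All requirements met. Score 689 falls in the 645–692 tier → 10.375%.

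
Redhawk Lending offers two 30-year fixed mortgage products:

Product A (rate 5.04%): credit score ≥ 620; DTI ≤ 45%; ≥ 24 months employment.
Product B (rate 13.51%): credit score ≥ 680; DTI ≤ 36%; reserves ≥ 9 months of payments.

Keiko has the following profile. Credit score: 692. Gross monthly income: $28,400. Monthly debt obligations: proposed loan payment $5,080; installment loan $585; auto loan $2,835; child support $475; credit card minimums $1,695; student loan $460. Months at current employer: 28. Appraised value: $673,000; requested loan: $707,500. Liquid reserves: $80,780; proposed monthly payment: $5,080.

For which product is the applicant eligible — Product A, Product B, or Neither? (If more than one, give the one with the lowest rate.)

Total debts = (5,080 + 585 + 2,835 + 475 + 1,695 + 460) = 11,130; DTI = 11,130/28,400 = 39.2%.
LTV = 707,500/673,000 = 105.1%.
Reserves = 80,780/5,080 = 15.9 months.
Product A: score 692 ≥ 620; DTI 39.2% ≤ 45%; employment 28 ≥ 24 mo → qualifies.
Product B: score 692 ≥ 680; DTI 39.2% > 36%; reserves 15.9 ≥ 9 mo → does not qualify.

Product A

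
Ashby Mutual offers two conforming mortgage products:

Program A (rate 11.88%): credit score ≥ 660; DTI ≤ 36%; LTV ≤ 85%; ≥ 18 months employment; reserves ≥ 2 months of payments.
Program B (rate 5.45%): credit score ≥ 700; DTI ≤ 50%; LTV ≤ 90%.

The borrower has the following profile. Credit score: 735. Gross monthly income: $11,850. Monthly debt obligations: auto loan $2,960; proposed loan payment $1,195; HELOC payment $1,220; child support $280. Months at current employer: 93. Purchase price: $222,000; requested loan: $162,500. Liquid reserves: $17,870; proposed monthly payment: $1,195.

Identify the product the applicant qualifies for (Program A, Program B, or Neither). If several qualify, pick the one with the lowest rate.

Total debts = (2,960 + 1,195 + 1,220 + 280) = 5,655; DTI = 5,655/11,850 = 47.7%.
LTV = 162,500/222,000 = 73.2%.
Reserves = 17,870/1,195 = 15.0 months.
Program A: score 735 ≥ 660; DTI 47.7% > 36%; LTV 73.2% ≤ 85%; employment 93 ≥ 18 mo; reserves 15.0 ≥ 2 mo → does not qualify.
Program B: score 735 ≥ 700; DTI 47.7% ≤ 50%; LTV 73.2% ≤ 90% → qualifies.

Program B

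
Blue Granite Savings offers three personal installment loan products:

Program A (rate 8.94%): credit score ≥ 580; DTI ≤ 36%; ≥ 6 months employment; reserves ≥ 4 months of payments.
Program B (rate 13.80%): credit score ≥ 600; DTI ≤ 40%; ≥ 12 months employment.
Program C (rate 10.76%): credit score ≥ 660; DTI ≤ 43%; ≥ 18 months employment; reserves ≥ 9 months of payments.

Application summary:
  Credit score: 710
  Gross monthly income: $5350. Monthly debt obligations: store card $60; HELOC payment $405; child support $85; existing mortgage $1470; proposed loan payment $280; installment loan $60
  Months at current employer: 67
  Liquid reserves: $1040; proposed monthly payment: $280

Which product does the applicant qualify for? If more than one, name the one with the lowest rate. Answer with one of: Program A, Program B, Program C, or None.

None

Total debts = (60 + 405 + 85 + 1,470 + 280 + 60) = 2,360; DTI = 2,360/5,350 = 44.1%.
Reserves = 1,040/280 = 3.7 months.
Program A: score 710 ≥ 580; DTI 44.1% > 36%; employment 67 ≥ 6 mo; reserves 3.7 < 4 mo → does not qualify.
Program B: score 710 ≥ 600; DTI 44.1% > 40%; employment 67 ≥ 12 mo → does not qualify.
Program C: score 710 ≥ 660; DTI 44.1% > 43%; employment 67 ≥ 18 mo; reserves 3.7 < 9 mo → does not qualify.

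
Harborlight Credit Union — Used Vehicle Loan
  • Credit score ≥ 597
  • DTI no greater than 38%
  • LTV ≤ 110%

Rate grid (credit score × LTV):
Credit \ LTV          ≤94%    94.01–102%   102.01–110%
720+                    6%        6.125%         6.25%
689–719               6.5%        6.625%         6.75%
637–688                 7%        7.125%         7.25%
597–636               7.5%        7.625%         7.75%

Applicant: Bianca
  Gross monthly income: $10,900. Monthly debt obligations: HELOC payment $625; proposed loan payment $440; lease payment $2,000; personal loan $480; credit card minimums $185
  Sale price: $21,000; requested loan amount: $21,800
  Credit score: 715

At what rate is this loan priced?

6.75%

Credit score 715 ≥ 597; Total monthly debts = (625 + 440 + 2,000 + 480 + 185) = 3,730. DTI = 3,730/10,900 = 34.2% ≤ 38%
LTV = 21,800/21,000 = 103.8% ≤ 110%
Row: 715 falls in 689–719. Column: 103.8% falls in 102.01–110%. Rate = 6.75%.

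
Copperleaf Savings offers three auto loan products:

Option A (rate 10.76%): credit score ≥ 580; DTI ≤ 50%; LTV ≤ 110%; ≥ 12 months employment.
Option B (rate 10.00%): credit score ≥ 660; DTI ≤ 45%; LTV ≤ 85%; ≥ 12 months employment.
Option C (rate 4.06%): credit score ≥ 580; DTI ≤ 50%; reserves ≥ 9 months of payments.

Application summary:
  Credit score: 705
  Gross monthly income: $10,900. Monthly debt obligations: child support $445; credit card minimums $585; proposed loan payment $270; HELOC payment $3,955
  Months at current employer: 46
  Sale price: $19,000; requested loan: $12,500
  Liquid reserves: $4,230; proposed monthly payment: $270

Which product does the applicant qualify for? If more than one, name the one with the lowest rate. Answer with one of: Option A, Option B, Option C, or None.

Option C

Total debts = (445 + 585 + 270 + 3,955) = 5,255; DTI = 5,255/10,900 = 48.2%.
LTV = 12,500/19,000 = 65.8%.
Reserves = 4,230/270 = 15.7 months.
Option A: score 705 ≥ 580; DTI 48.2% ≤ 50%; LTV 65.8% ≤ 110%; employment 46 ≥ 12 mo → qualifies.
Option B: score 705 ≥ 660; DTI 48.2% > 45%; LTV 65.8% ≤ 85%; employment 46 ≥ 12 mo → does not qualify.
Option C: score 705 ≥ 580; DTI 48.2% ≤ 50%; reserves 15.7 ≥ 9 mo → qualifies.
Qualifying: Option A, Option C. Lowest rate is 4.06% → Option C.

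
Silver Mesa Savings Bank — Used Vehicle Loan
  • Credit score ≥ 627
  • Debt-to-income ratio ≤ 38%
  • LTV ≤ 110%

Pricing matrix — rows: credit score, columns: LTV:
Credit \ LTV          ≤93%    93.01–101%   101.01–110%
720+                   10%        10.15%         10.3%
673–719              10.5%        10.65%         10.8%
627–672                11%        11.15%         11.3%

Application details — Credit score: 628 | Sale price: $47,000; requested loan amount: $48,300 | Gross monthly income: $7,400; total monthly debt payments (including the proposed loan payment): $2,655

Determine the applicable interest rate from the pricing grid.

11.3%

Credit score 628 ≥ 627; Debt-to-income = 2,655/7,400 = 35.9% — meets 38% limit
LTV = 48,300/47,000 = 102.8% ≤ 110%
Row: 628 falls in 627–672. Column: 102.8% falls in 101.01–110%. Rate = 11.3%.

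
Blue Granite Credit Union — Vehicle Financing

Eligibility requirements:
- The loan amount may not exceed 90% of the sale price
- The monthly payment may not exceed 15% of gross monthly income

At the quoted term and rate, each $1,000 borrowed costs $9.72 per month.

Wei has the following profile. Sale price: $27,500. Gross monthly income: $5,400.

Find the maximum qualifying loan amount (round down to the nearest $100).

$24,700

Payment cap: 15% × $5,400 = $810/month.
At $9.72 per $1,000, that supports 810/9.72 × 1,000 ≈ $83,333 → $83,300.
LTV cap: 90% × $27,500 = $24,750 → $24,700.
Binding constraint: loan-to-value.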